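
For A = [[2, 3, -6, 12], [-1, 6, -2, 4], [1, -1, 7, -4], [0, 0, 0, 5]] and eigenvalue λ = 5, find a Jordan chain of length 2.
We seek v_1 ∈ ker((A - 5I)^2) \ ker(A - 5I), then set v_{i+1} = (A - 5I) v_i.

One such chain is v_1 = [[0, 1, 0, 0]]^T, v_2 = [[3, 1, -1, 0]]^T. Check: (A - 5I) v_2 = [[0, 0, 0, 0]]^T = 0.

v_1 = [[0, 1, 0, 0]]^T, v_2 = [[3, 1, -1, 0]]^T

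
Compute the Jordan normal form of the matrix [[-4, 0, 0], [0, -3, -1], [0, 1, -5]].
J = [[-4, 1, 0], [0, -4, 0], [0, 0, -4]]

The characteristic polynomial is det(xI - A) = (x + 4)^3, so the eigenvalues are -4 (algebraic multiplicity 3).

For λ = -4: rank(A + 4I) = 1, rank((A + 4I)^2) = 0. The eigenspace has dimension 3 - 1 = 2, so there are 2 Jordan blocks; the rank sequence gives block sizes [2, 1].

Assembling the blocks gives the Jordan form J above.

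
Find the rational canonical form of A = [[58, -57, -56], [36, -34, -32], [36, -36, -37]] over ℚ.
R = [[0, 0, -80], [1, 0, -56], [0, 1, -13]]

The invariant factors of A (the non-unit diagonal entries of the Smith normal form of xI - A over ℚ[x]) are (x + 4)^2(x + 5), each dividing the next. The characteristic polynomial is their product, (x + 4)^2(x + 5).

The rational canonical form is the block-diagonal matrix of companion matrices C(f_i):
R = [[0, 0, -80], [1, 0, -56], [0, 1, -13]].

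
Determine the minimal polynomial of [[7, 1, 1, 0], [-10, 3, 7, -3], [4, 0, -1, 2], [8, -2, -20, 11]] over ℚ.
m_A(x) = (x - 5)^3

The characteristic polynomial factors as (x - 5)^4. The minimal polynomial is ∏(x - λ)^{k_λ} where k_λ is the size of the largest Jordan block at λ.

For λ = 5: rank(A - 5I) = 2, and the largest Jordan block has size 3 (the smallest k with rank((A - 5I)^k) = rank((A - 5I)^(k+1))).

So m_A(x) = (x - 5)^3.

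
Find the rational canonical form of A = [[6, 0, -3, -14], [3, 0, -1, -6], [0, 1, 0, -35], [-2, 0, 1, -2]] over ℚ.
R = [[0, 0, 0, -20], [1, 0, 0, -11], [0, 1, 0, 4], [0, 0, 1, 4]]

The invariant factors of A (the non-unit diagonal entries of the Smith normal form of xI - A over ℚ[x]) are (x - 4)(x^3 - 4x - 5), each dividing the next. The characteristic polynomial is their product, (x - 4)(x^3 - 4x - 5).

The rational canonical form is the block-diagonal matrix of companion matrices C(f_i):
R = [[0, 0, 0, -20], [1, 0, 0, -11], [0, 1, 0, 4], [0, 0, 1, 4]].

Note the characteristic polynomial does not split into linear factors over ℚ, so A has no Jordan form over ℚ; the rational canonical form exists over any field.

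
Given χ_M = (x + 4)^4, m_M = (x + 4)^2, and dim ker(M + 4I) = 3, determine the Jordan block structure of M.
Jordan blocks: (-4, 2), (-4, 1), (-4, 1)

λ = -4: algebraic multiplicity 4 (exponent in χ_M), largest block size 2 (exponent in m_M), 3 blocks (geometric multiplicity). These force block sizes [2, 1, 1].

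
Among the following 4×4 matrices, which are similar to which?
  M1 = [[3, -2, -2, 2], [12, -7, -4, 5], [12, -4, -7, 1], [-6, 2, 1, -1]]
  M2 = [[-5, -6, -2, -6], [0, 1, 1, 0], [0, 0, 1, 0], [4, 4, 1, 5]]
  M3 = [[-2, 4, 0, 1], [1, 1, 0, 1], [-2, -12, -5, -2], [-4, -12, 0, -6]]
Characteristic polynomials: χ_{M1} = (x + 2)^2(x + 3)(x + 5), χ_{M2} = (x - 1)^3(x + 1), χ_{M3} = (x + 2)^2(x + 3)(x + 5).

{M1, M3}: invariant factors (x + 2)^2(x + 3)(x + 5).

{M2}: invariant factors x - 1, (x - 1)^2(x + 1).

Matrices are similar if and only if their invariant-factor lists agree; the partition into similarity classes is {M1, M3}, {M2}.

2 classes: {M1, M3}, {M2}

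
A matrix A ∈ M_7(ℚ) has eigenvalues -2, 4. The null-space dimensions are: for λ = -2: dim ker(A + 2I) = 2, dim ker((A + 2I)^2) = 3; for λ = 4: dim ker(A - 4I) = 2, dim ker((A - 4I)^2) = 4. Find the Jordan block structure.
Jordan blocks: (-2, 2), (-2, 1), (4, 2), (4, 2)

λ = -2: successive nullity increments [2, 1] count blocks of size ≥ k; block sizes are [2, 1].
λ = 4: successive nullity increments [2, 2] count blocks of size ≥ k; block sizes are [2, 2].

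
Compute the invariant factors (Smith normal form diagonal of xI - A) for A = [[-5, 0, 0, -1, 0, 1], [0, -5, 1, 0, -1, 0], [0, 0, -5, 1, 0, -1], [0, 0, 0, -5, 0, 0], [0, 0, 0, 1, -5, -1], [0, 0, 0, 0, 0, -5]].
x + 5, x + 5, (x + 5)^2, (x + 5)^2

The Jordan structure of A has elementary divisors (x + 5)^2, (x + 5)^2, (x + 5), (x + 5). Arranging the block sizes at each eigenvalue in decreasing order and taking row products gives the invariant factors.

Invariant factors (smallest first, each dividing the next): x + 5, x + 5, (x + 5)^2, (x + 5)^2.

Check: the last factor (x + 5)^2 is the minimal polynomial, and the product (x + 5)^6 is the characteristic polynomial.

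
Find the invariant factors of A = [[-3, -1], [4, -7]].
The Jordan structure of A has elementary divisors (x + 5)^2. Arranging the block sizes at each eigenvalue in decreasing order and taking row products gives the invariant factors.

Invariant factors (smallest first, each dividing the next): (x + 5)^2.

Check: the last factor (x + 5)^2 is the minimal polynomial, and the product (x + 5)^2 is the characteristic polynomial.

(x + 5)^2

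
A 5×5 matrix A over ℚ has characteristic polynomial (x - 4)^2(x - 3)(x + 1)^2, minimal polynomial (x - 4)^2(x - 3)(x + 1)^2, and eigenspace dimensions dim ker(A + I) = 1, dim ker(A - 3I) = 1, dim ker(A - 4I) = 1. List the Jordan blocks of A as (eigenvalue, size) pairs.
Jordan blocks: (-1, 2), (3, 1), (4, 2)

λ = -1: algebraic multiplicity 2 (exponent in χ_A), largest block size 2 (exponent in m_A), 1 block (geometric multiplicity). This forces block sizes [2].
λ = 3: algebraic multiplicity 1 (exponent in χ_A), largest block size 1 (exponent in m_A), 1 block (geometric multiplicity). This forces block sizes [1].
λ = 4: algebraic multiplicity 2 (exponent in χ_A), largest block size 2 (exponent in m_A), 1 block (geometric multiplicity). This forces block sizes [2].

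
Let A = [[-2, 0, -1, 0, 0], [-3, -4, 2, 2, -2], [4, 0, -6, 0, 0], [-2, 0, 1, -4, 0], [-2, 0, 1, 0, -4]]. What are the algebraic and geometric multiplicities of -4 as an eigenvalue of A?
algebraic multiplicity 5, geometric multiplicity 3

The characteristic polynomial is (x + 4)^5, so the factor x + 4 appears with exponent 5: the algebraic multiplicity is 5.

rank(A + 4I) = 2, so the eigenspace has dimension 5 - 2 = 3: the geometric multiplicity is 3.

Since 3 < 5, A is not diagonalizable.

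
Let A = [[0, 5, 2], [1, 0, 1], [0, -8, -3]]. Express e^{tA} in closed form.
e^{tA} = [[(3*t^2 + t + 1)*e^{-t}, t*(5 - 3*t)*e^{-t}, t*(3*t + 4)*e^{-t}/2], [t*(t + 1)*e^{-t}, (-t^2 + t + 1)*e^{-t}, t*(t + 2)*e^{-t}/2], [-4*t^2*e^{-t}, 4*t*(t - 2)*e^{-t}, (-2*t^2 - 2*t + 1)*e^{-t}]]

A has Jordan form J = [[-1, 1, 0], [0, -1, 1], [0, 0, -1]] with A = PJP^{-1}, so e^{tA} = P e^{tJ} P^{-1}.

For a Jordan block J_k(λ), e^{tJ_k(λ)} = e^{λt} · (I + tN + t^2 N^2/2! + ... + t^{k-1} N^{k-1}/(k-1)!) where N is the nilpotent superdiagonal part.

Assembling the blocks and conjugating back gives the entries of e^{tA} as shown above.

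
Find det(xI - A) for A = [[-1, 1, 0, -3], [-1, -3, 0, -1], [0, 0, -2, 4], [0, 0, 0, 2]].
xI - A = [[x + 1, -1, 0, 3], [1, x + 3, 0, 1], [0, 0, x + 2, -4], [0, 0, 0, x - 2]].

Expanding det(xI - A) along the first row:
det(xI - A) = + (x + 1)·det([[x + 3, 0, 1], [0, x + 2, -4], [0, 0, x - 2]]) - (-1)·det([[1, 0, 1], [0, x + 2, -4], [0, 0, x - 2]]) + (0)·det([[1, x + 3, 1], [0, 0, -4], [0, 0, x - 2]]) - (3)·det([[1, x + 3, 0], [0, 0, x + 2], [0, 0, 0]]).

Evaluating gives χ_A(x) = x^4 + 4x^3 - 16x - 16 = (x - 2)(x + 2)^3.

χ_A(x) = (x - 2)(x + 2)^3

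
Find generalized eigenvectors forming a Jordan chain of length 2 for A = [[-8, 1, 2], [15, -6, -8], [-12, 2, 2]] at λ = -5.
We seek v_1 ∈ ker((A + 5I)^2) \ ker(A + 5I), then set v_{i+1} = (A + 5I) v_i.

One such chain is v_1 = [[0, 1, 0]]^T, v_2 = [[1, -1, 2]]^T. Check: (A + 5I) v_2 = [[0, 0, 0]]^T = 0.

v_1 = [[0, 1, 0]]^T, v_2 = [[1, -1, 2]]^T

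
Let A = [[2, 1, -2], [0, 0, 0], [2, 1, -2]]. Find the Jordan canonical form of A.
J = [[0, 1, 0], [0, 0, 0], [0, 0, 0]]

The characteristic polynomial is det(xI - A) = x^3, so the eigenvalues are 0 (algebraic multiplicity 3).

For λ = 0: rank(A) = 1, rank(A^2) = 0. The eigenspace has dimension 3 - 1 = 2, so there are 2 Jordan blocks; the rank sequence gives block sizes [2, 1].

Assembling the blocks gives the Jordan form J above.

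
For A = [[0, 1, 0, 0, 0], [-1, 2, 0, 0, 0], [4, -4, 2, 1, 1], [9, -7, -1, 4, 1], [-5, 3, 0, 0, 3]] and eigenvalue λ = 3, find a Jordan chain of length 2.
We seek v_1 ∈ ker((A - 3I)^2) \ ker(A - 3I), then set v_{i+1} = (A - 3I) v_i.

One such chain is v_1 = [[0, 0, 1, 2, 0]]^T, v_2 = [[0, 0, 1, 1, 0]]^T. Check: (A - 3I) v_2 = [[0, 0, 0, 0, 0]]^T = 0.

v_1 = [[0, 0, 1, 2, 0]]^T, v_2 = [[0, 0, 1, 1, 0]]^T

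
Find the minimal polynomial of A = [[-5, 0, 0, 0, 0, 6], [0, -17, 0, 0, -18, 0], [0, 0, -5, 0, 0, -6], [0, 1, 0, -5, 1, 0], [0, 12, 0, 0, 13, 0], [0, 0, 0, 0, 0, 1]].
m_A(x) = (x - 1)(x + 5)^2

The characteristic polynomial factors as (x - 1)^2(x + 5)^4. The minimal polynomial is ∏(x - λ)^{k_λ} where k_λ is the size of the largest Jordan block at λ.

For λ = -5: rank(A + 5I) = 3, and the largest Jordan block has size 2 (the smallest k with rank((A + 5I)^k) = rank((A + 5I)^(k+1))).
For λ = 1: rank(A - I) = 4, and the largest Jordan block has size 1 (the smallest k with rank((A - I)^k) = rank((A - I)^(k+1))).

So m_A(x) = (x - 1)(x + 5)^2.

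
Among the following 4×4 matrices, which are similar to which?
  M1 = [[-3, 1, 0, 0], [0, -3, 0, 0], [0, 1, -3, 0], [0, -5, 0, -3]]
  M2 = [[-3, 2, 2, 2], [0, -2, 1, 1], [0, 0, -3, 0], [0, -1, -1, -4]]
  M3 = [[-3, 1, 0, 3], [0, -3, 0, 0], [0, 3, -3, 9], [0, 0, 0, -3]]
Characteristic polynomials: χ_{M1} = (x + 3)^4, χ_{M2} = (x + 3)^4, χ_{M3} = (x + 3)^4.

{M1, M2, M3}: invariant factors x + 3, x + 3, (x + 3)^2.

Matrices are similar if and only if their invariant-factor lists agree; the partition into similarity classes is {M1, M2, M3}.

1 class: {M1, M2, M3}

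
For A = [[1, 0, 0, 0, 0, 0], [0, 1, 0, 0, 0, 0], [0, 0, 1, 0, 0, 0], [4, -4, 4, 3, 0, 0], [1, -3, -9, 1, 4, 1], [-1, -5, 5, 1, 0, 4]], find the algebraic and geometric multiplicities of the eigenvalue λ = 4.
The characteristic polynomial is (x - 4)^2(x - 3)(x - 1)^3, so the factor x - 4 appears with exponent 2: the algebraic multiplicity is 2.

rank(A - 4I) = 5, so the eigenspace has dimension 6 - 5 = 1: the geometric multiplicity is 1.

Since 1 < 2, A is not diagonalizable.

algebraic multiplicity 2, geometric multiplicity 1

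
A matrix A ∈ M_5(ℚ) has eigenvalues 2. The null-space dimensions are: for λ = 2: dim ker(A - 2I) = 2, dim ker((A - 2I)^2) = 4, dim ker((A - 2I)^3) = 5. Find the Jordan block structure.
Jordan blocks: (2, 3), (2, 2)

λ = 2: successive nullity increments [2, 2, 1] count blocks of size ≥ k; block sizes are [3, 2].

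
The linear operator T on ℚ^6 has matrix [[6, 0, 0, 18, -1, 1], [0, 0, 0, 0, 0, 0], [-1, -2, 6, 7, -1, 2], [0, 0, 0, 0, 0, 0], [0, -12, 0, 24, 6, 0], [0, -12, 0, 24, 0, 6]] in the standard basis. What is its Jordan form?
The characteristic polynomial is det(xI - A) = x^2(x - 6)^4, so the eigenvalues are 0 (algebraic multiplicity 2), 6 (algebraic multiplicity 4).

For λ = 0: rank(A) = 4. The eigenspace has dimension 6 - 4 = 2, so there are 2 Jordan blocks; the rank sequence gives block sizes [1, 1].

For λ = 6: rank(A - 6I) = 4, rank((A - 6I)^2) = 3, rank((A - 6I)^3) = 2. The eigenspace has dimension 6 - 4 = 2, so there are 2 Jordan blocks; the rank sequence gives block sizes [3, 1].

Assembling the blocks gives the Jordan form J above.

J = [[0, 0, 0, 0, 0, 0], [0, 0, 0, 0, 0, 0], [0, 0, 6, 1, 0, 0], [0, 0, 0, 6, 1, 0], [0, 0, 0, 0, 6, 0], [0, 0, 0, 0, 0, 6]]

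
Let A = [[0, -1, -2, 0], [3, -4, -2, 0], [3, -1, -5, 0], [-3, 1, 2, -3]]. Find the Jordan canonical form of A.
The characteristic polynomial is det(xI - A) = (x + 3)^4, so the eigenvalues are -3 (algebraic multiplicity 4).

For λ = -3: rank(A + 3I) = 1, rank((A + 3I)^2) = 0. The eigenspace has dimension 4 - 1 = 3, so there are 3 Jordan blocks; the rank sequence gives block sizes [2, 1, 1].

Assembling the blocks gives the Jordan form J above.

J = [[-3, 1, 0, 0], [0, -3, 0, 0], [0, 0, -3, 0], [0, 0, 0, -3]]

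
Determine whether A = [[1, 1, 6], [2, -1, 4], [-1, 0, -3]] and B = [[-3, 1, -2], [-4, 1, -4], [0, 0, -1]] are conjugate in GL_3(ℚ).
Both have characteristic polynomial (x + 1)^3, but the minimal polynomial of A is (x + 1)^3 while the minimal polynomial of B is (x + 1)^2. The minimal polynomial is a similarity invariant, so A and B are not similar.

No.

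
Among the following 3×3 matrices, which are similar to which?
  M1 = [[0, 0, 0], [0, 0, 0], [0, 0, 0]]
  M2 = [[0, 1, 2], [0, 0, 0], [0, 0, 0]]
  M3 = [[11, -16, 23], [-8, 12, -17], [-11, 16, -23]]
Characteristic polynomials: χ_{M1} = x^3, χ_{M2} = x^3, χ_{M3} = x^3.

{M1}: invariant factors x, x, x.

{M2}: invariant factors x, x^2.

{M3}: invariant factors x^3.

Matrices are similar if and only if their invariant-factor lists agree; the partition into similarity classes is {M1}, {M2}, {M3}.

3 classes: {M1}, {M2}, {M3}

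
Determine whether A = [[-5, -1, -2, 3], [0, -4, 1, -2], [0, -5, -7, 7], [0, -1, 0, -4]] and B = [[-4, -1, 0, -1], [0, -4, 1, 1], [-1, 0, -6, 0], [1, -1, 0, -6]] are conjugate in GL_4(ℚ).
Yes.

Two matrices over a field are similar if and only if they have the same invariant factors.

Both A and B have characteristic polynomial (x + 5)^4 and minimal polynomial (x + 5)^3. Computing further, both have invariant factors x + 5, (x + 5)^3. Hence A and B are similar.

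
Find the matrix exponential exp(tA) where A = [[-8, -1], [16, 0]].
A has Jordan form J = [[-4, 1], [0, -4]] with A = PJP^{-1}, so e^{tA} = P e^{tJ} P^{-1}.

For a Jordan block J_k(λ), e^{tJ_k(λ)} = e^{λt} · (I + tN + t^2 N^2/2! + ... + t^{k-1} N^{k-1}/(k-1)!) where N is the nilpotent superdiagonal part.

Assembling the blocks and conjugating back gives the entries of e^{tA} as shown above.

e^{tA} = [[(1 - 4*t)*e^{-4*t}, -t*e^{-4*t}], [16*t*e^{-4*t}, (4*t + 1)*e^{-4*t}]]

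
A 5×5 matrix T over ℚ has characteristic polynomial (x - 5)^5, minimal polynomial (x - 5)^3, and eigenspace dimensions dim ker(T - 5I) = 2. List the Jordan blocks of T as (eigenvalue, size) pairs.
λ = 5: algebraic multiplicity 5 (exponent in χ_T), largest block size 3 (exponent in m_T), 2 blocks (geometric multiplicity). These force block sizes [3, 2].

Jordan blocks: (5, 3), (5, 2)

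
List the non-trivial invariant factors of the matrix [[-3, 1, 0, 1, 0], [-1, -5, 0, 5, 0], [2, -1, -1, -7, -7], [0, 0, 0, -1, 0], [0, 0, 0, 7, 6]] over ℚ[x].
The Jordan structure of A has elementary divisors (x + 4)^2, (x + 1)^2, (x - 6). Arranging the block sizes at each eigenvalue in decreasing order and taking row products gives the invariant factors.

Invariant factors (smallest first, each dividing the next): (x - 6)(x + 1)^2(x + 4)^2.

Check: the last factor (x - 6)(x + 1)^2(x + 4)^2 is the minimal polynomial, and the product (x - 6)(x + 1)^2(x + 4)^2 is the characteristic polynomial.

(x - 6)(x + 1)^2(x + 4)^2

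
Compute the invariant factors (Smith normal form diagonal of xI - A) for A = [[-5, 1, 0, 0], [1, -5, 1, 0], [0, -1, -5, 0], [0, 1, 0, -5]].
The Jordan structure of A has elementary divisors (x + 5)^3, (x + 5). Arranging the block sizes at each eigenvalue in decreasing order and taking row products gives the invariant factors.

Invariant factors (smallest first, each dividing the next): x + 5, (x + 5)^3.

Check: the last factor (x + 5)^3 is the minimal polynomial, and the product (x + 5)^4 is the characteristic polynomial.

x + 5, (x + 5)^3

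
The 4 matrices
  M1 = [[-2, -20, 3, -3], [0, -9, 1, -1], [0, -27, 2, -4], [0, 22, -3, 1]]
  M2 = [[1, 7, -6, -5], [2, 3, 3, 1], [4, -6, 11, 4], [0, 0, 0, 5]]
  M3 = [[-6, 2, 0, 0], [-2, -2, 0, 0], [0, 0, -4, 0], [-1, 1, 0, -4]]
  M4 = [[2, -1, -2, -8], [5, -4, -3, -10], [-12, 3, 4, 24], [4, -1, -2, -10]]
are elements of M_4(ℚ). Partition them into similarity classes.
Characteristic polynomials: χ_{M1} = (x + 2)^4, χ_{M2} = (x - 5)^4, χ_{M3} = (x + 4)^4, χ_{M4} = (x + 2)^4.

{M1, M4}: invariant factors x + 2, (x + 2)^3.

{M2}: invariant factors x - 5, (x - 5)^3.

{M3}: invariant factors x + 4, x + 4, (x + 4)^2.

Matrices are similar if and only if their invariant-factor lists agree; the partition into similarity classes is {M1, M4}, {M2}, {M3}.

3 classes: {M1, M4}, {M2}, {M3}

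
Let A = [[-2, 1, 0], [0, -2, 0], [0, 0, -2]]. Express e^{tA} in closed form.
A has Jordan form J = [[-2, 1, 0], [0, -2, 0], [0, 0, -2]] with A = PJP^{-1}, so e^{tA} = P e^{tJ} P^{-1}.

For a Jordan block J_k(λ), e^{tJ_k(λ)} = e^{λt} · (I + tN + t^2 N^2/2! + ... + t^{k-1} N^{k-1}/(k-1)!) where N is the nilpotent superdiagonal part.

Assembling the blocks and conjugating back gives the entries of e^{tA} as shown above.

e^{tA} = [[e^{-2*t}, t*e^{-2*t}, 0], [0, e^{-2*t}, 0], [0, 0, e^{-2*t}]]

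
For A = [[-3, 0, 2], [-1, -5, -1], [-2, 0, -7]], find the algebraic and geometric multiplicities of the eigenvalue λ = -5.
algebraic multiplicity 3, geometric multiplicity 2

The characteristic polynomial is (x + 5)^3, so the factor x + 5 appears with exponent 3: the algebraic multiplicity is 3.

rank(A + 5I) = 1, so the eigenspace has dimension 3 - 1 = 2: the geometric multiplicity is 2.

Since 2 < 3, A is not diagonalizable.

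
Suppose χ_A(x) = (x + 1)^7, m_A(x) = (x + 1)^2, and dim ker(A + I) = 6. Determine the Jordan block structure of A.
λ = -1: algebraic multiplicity 7 (exponent in χ_A), largest block size 2 (exponent in m_A), 6 blocks (geometric multiplicity). These force block sizes [2, 1, 1, 1, 1, 1].

Jordan blocks: (-1, 2), (-1, 1), (-1, 1), (-1, 1), (-1, 1), (-1, 1)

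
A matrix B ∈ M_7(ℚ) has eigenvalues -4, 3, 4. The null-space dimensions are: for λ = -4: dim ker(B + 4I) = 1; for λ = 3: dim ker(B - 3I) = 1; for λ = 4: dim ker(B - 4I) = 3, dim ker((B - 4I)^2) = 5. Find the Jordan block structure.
Jordan blocks: (-4, 1), (3, 1), (4, 2), (4, 2), (4, 1)

λ = -4: successive nullity increments [1] count blocks of size ≥ k; block sizes are [1].
λ = 3: successive nullity increments [1] count blocks of size ≥ k; block sizes are [1].
λ = 4: successive nullity increments [3, 2] count blocks of size ≥ k; block sizes are [2, 2, 1].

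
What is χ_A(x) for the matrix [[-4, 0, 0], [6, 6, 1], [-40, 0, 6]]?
χ_A(x) = (x - 6)^2(x + 4)

xI - A = [[x + 4, 0, 0], [-6, x - 6, -1], [40, 0, x - 6]].

Expanding det(xI - A) along the first row:
det(xI - A) = + (x + 4)·det([[x - 6, -1], [0, x - 6]]) - (0)·det([[-6, -1], [40, x - 6]]) + (0)·det([[-6, x - 6], [40, 0]]).

Evaluating gives χ_A(x) = x^3 - 8x^2 - 12x + 144 = (x - 6)^2(x + 4).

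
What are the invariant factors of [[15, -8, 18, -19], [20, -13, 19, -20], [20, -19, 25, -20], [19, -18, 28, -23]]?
(x - 6)^2(x + 4)^2

The Jordan structure of A has elementary divisors (x + 4)^2, (x - 6)^2. Arranging the block sizes at each eigenvalue in decreasing order and taking row products gives the invariant factors.

Invariant factors (smallest first, each dividing the next): (x - 6)^2(x + 4)^2.

Check: the last factor (x - 6)^2(x + 4)^2 is the minimal polynomial, and the product (x - 6)^2(x + 4)^2 is the characteristic polynomial.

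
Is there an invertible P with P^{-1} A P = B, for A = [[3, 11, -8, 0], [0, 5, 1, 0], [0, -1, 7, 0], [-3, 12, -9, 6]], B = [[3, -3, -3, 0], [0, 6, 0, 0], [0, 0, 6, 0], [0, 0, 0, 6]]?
Both have characteristic polynomial (x - 6)^3(x - 3), but the minimal polynomial of A is (x - 6)^2(x - 3) while the minimal polynomial of B is (x - 6)(x - 3). The minimal polynomial is a similarity invariant, so A and B are not similar.

No.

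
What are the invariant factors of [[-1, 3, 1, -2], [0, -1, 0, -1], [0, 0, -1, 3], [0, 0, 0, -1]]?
The Jordan structure of A has elementary divisors (x + 1)^2, (x + 1)^2. Arranging the block sizes at each eigenvalue in decreasing order and taking row products gives the invariant factors.

Invariant factors (smallest first, each dividing the next): (x + 1)^2, (x + 1)^2.

Check: the last factor (x + 1)^2 is the minimal polynomial, and the product (x + 1)^4 is the characteristic polynomial.

(x + 1)^2, (x + 1)^2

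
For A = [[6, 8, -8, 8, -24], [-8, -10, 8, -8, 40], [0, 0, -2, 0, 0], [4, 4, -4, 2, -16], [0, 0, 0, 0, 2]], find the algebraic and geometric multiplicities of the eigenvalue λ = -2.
The characteristic polynomial is (x - 2)^2(x + 2)^3, so the factor x + 2 appears with exponent 3: the algebraic multiplicity is 3.

rank(A + 2I) = 2, so the eigenspace has dimension 5 - 2 = 3: the geometric multiplicity is 3.

algebraic multiplicity 3, geometric multiplicity 3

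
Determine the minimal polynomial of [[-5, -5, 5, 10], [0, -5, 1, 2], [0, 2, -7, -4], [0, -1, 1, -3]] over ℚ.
m_A(x) = (x + 5)^3

The characteristic polynomial factors as (x + 5)^4. The minimal polynomial is ∏(x - λ)^{k_λ} where k_λ is the size of the largest Jordan block at λ.

For λ = -5: rank(A + 5I) = 2, and the largest Jordan block has size 3 (the smallest k with rank((A + 5I)^k) = rank((A + 5I)^(k+1))).

So m_A(x) = (x + 5)^3.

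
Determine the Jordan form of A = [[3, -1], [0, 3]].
The characteristic polynomial is det(xI - A) = (x - 3)^2, so the eigenvalues are 3 (algebraic multiplicity 2).

For λ = 3: rank(A - 3I) = 1, rank((A - 3I)^2) = 0. The eigenspace has dimension 2 - 1 = 1, so there is 1 Jordan block; the rank sequence gives block sizes [2].

Assembling the blocks gives the Jordan form J above.

J = [[3, 1], [0, 3]]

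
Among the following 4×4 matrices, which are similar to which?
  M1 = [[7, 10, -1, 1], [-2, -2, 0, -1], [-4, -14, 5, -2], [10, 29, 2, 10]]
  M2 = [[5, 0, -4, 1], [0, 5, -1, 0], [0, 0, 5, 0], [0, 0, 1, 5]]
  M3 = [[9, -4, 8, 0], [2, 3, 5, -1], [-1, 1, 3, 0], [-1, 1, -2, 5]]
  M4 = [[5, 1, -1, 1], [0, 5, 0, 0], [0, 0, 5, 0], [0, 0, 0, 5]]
2 classes: {M1, M2, M3}, {M4}

Characteristic polynomials: χ_{M1} = (x - 5)^4, χ_{M2} = (x - 5)^4, χ_{M3} = (x - 5)^4, χ_{M4} = (x - 5)^4.

{M1, M2, M3}: invariant factors x - 5, (x - 5)^3.

{M4}: invariant factors x - 5, x - 5, (x - 5)^2.

Matrices are similar if and only if their invariant-factor lists agree; the partition into similarity classes is {M1, M2, M3}, {M4}.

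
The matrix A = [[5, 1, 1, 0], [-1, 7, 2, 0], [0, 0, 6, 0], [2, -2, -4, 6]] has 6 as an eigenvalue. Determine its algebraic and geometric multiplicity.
The characteristic polynomial is (x - 6)^4, so the factor x - 6 appears with exponent 4: the algebraic multiplicity is 4.

rank(A - 6I) = 2, so the eigenspace has dimension 4 - 2 = 2: the geometric multiplicity is 2.

Since 2 < 4, A is not diagonalizable.

algebraic multiplicity 4, geometric multiplicity 2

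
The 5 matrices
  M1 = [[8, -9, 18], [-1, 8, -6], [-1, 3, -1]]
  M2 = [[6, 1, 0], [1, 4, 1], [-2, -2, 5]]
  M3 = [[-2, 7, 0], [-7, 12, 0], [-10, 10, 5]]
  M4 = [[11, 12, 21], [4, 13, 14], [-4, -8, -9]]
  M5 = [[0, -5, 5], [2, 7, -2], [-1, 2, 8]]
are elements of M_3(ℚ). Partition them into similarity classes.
Characteristic polynomials: χ_{M1} = (x - 5)^3, χ_{M2} = (x - 5)^3, χ_{M3} = (x - 5)^3, χ_{M4} = (x - 5)^3, χ_{M5} = (x - 5)^3.

{M1, M3, M4}: invariant factors x - 5, (x - 5)^2.

{M2, M5}: invariant factors (x - 5)^3.

Matrices are similar if and only if their invariant-factor lists agree; the partition into similarity classes is {M1, M3, M4}, {M2, M5}.

2 classes: {M1, M3, M4}, {M2, M5}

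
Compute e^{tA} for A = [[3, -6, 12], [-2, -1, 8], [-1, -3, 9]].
e^{tA} = [[e^{3*t}, 3*(1 - e^{2*t})*e^{3*t}, 6*(e^{2*t} - 1)*e^{3*t}], [-2*t*e^{3*t}, (-6*t + e^{2*t})*e^{3*t}, 2*(6*t - e^{2*t} + 1)*e^{3*t}], [-t*e^{3*t}, -3*t*e^{3*t}, (6*t + 1)*e^{3*t}]]

A has Jordan form J = [[3, 1, 0], [0, 3, 0], [0, 0, 5]] with A = PJP^{-1}, so e^{tA} = P e^{tJ} P^{-1}.

For a Jordan block J_k(λ), e^{tJ_k(λ)} = e^{λt} · (I + tN + t^2 N^2/2! + ... + t^{k-1} N^{k-1}/(k-1)!) where N is the nilpotent superdiagonal part.

Assembling the blocks and conjugating back gives the entries of e^{tA} as shown above.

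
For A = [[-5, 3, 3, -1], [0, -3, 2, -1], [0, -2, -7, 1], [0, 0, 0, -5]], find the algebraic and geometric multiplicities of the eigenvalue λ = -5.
algebraic multiplicity 4, geometric multiplicity 2

The characteristic polynomial is (x + 5)^4, so the factor x + 5 appears with exponent 4: the algebraic multiplicity is 4.

rank(A + 5I) = 2, so the eigenspace has dimension 4 - 2 = 2: the geometric multiplicity is 2.

Since 2 < 4, A is not diagonalizable.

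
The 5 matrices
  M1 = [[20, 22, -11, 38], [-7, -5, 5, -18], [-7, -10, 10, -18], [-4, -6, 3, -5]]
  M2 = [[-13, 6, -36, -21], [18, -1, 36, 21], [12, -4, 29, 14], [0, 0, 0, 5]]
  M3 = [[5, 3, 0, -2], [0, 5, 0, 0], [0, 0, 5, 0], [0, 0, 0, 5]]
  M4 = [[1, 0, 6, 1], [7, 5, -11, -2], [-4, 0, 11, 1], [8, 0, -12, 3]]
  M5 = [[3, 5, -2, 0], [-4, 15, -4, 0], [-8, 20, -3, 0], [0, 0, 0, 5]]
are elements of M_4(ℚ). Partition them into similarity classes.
Characteristic polynomials: χ_{M1} = (x - 5)^4, χ_{M2} = (x - 5)^4, χ_{M3} = (x - 5)^4, χ_{M4} = (x - 5)^4, χ_{M5} = (x - 5)^4.

{M1}: invariant factors x - 5, (x - 5)^3.

{M2, M3, M5}: invariant factors x - 5, x - 5, (x - 5)^2.

{M4}: invariant factors (x - 5)^2, (x - 5)^2.

Matrices are similar if and only if their invariant-factor lists agree; the partition into similarity classes is {M1}, {M2, M3, M5}, {M4}.

3 classes: {M1}, {M2, M3, M5}, {M4}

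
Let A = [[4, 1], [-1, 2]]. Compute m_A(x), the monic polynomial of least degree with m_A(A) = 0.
The characteristic polynomial factors as (x - 3)^2. The minimal polynomial is ∏(x - λ)^{k_λ} where k_λ is the size of the largest Jordan block at λ.

For λ = 3: rank(A - 3I) = 1, and the largest Jordan block has size 2 (the smallest k with rank((A - 3I)^k) = rank((A - 3I)^(k+1))).

So m_A(x) = (x - 3)^2.

m_A(x) = (x - 3)^2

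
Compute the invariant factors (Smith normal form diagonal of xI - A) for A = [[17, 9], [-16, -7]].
The Jordan structure of A has elementary divisors (x - 5)^2. Arranging the block sizes at each eigenvalue in decreasing order and taking row products gives the invariant factors.

Invariant factors (smallest first, each dividing the next): (x - 5)^2.

Check: the last factor (x - 5)^2 is the minimal polynomial, and the product (x - 5)^2 is the characteristic polynomial.

(x - 5)^2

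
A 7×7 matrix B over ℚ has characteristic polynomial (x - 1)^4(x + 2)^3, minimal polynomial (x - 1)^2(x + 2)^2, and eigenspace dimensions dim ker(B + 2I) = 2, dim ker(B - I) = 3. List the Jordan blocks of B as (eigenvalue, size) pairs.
Jordan blocks: (-2, 2), (-2, 1), (1, 2), (1, 1), (1, 1)

λ = -2: algebraic multiplicity 3 (exponent in χ_B), largest block size 2 (exponent in m_B), 2 blocks (geometric multiplicity). These force block sizes [2, 1].
λ = 1: algebraic multiplicity 4 (exponent in χ_B), largest block size 2 (exponent in m_B), 3 blocks (geometric multiplicity). These force block sizes [2, 1, 1].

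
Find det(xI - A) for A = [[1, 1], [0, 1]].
xI - A = [[x - 1, -1], [0, x - 1]].

Expanding det(xI - A) along the first row:
det(xI - A) = + (x - 1)·det([[x - 1]]) - (-1)·det([[0]]).

Evaluating gives χ_A(x) = x^2 - 2x + 1 = (x - 1)^2.

χ_A(x) = (x - 1)^2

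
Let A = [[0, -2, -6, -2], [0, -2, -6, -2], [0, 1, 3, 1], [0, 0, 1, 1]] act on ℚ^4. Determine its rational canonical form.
R = [[0, 0, 0, 0], [0, 0, 0, 0], [0, 1, 0, 0], [0, 0, 1, 2]]

The invariant factors of A (the non-unit diagonal entries of the Smith normal form of xI - A over ℚ[x]) are x, x^2(x - 2), each dividing the next. The characteristic polynomial is their product, x^3(x - 2).

The rational canonical form is the block-diagonal matrix of companion matrices C(f_i):
R = [[0, 0, 0, 0], [0, 0, 0, 0], [0, 1, 0, 0], [0, 0, 1, 2]].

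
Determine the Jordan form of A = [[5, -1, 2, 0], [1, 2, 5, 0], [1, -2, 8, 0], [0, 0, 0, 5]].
J = [[5, 1, 0, 0], [0, 5, 1, 0], [0, 0, 5, 0], [0, 0, 0, 5]]

The characteristic polynomial is det(xI - A) = (x - 5)^4, so the eigenvalues are 5 (algebraic multiplicity 4).

For λ = 5: rank(A - 5I) = 2, rank((A - 5I)^2) = 1, rank((A - 5I)^3) = 0. The eigenspace has dimension 4 - 2 = 2, so there are 2 Jordan blocks; the rank sequence gives block sizes [3, 1].

Assembling the blocks gives the Jordan form J above.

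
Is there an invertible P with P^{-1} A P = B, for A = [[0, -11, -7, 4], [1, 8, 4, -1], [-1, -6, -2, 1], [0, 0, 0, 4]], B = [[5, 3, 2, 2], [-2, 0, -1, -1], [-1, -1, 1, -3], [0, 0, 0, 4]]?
Yes.

Two matrices over a field are similar if and only if they have the same invariant factors.

Both A and B have characteristic polynomial (x - 4)(x - 2)^3 and minimal polynomial (x - 4)(x - 2)^3. Computing further, both have invariant factors (x - 4)(x - 2)^3. Hence A and B are similar.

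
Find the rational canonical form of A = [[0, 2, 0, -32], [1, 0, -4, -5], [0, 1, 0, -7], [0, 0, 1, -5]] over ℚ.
The invariant factors of A (the non-unit diagonal entries of the Smith normal form of xI - A over ℚ[x]) are (x + 2)(x + 3)(x^2 + 3), each dividing the next. The characteristic polynomial is their product, (x + 2)(x + 3)(x^2 + 3).

The rational canonical form is the block-diagonal matrix of companion matrices C(f_i):
R = [[0, 0, 0, -18], [1, 0, 0, -15], [0, 1, 0, -9], [0, 0, 1, -5]].

Note the characteristic polynomial does not split into linear factors over ℚ, so A has no Jordan form over ℚ; the rational canonical form exists over any field.

R = [[0, 0, 0, -18], [1, 0, 0, -15], [0, 1, 0, -9], [0, 0, 1, -5]]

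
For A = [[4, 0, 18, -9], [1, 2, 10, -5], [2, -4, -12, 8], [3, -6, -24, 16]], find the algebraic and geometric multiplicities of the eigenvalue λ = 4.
algebraic multiplicity 2, geometric multiplicity 2

The characteristic polynomial is (x - 4)^2(x - 1)^2, so the factor x - 4 appears with exponent 2: the algebraic multiplicity is 2.

rank(A - 4I) = 2, so the eigenspace has dimension 4 - 2 = 2: the geometric multiplicity is 2.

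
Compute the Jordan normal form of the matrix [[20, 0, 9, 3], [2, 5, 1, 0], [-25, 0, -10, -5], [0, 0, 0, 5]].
J = [[5, 1, 0, 0], [0, 5, 1, 0], [0, 0, 5, 0], [0, 0, 0, 5]]

The characteristic polynomial is det(xI - A) = (x - 5)^4, so the eigenvalues are 5 (algebraic multiplicity 4).

For λ = 5: rank(A - 5I) = 2, rank((A - 5I)^2) = 1, rank((A - 5I)^3) = 0. The eigenspace has dimension 4 - 2 = 2, so there are 2 Jordan blocks; the rank sequence gives block sizes [3, 1].

Assembling the blocks gives the Jordan form J above.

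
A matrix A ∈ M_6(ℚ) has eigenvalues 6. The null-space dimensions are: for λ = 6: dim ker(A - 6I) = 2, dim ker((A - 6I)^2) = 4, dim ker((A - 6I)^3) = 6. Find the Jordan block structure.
Jordan blocks: (6, 3), (6, 3)

λ = 6: successive nullity increments [2, 2, 2] count blocks of size ≥ k; block sizes are [3, 3].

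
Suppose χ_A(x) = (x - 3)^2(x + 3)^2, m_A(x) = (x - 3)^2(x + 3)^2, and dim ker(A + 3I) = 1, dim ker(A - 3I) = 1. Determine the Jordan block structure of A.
λ = -3: algebraic multiplicity 2 (exponent in χ_A), largest block size 2 (exponent in m_A), 1 block (geometric multiplicity). This forces block sizes [2].
λ = 3: algebraic multiplicity 2 (exponent in χ_A), largest block size 2 (exponent in m_A), 1 block (geometric multiplicity). This forces block sizes [2].

Jordan blocks: (-3, 2), (3, 2)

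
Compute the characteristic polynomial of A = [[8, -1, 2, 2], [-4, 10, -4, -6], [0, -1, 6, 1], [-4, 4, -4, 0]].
χ_A(x) = (x - 6)^4

xI - A = [[x - 8, 1, -2, -2], [4, x - 10, 4, 6], [0, 1, x - 6, -1], [4, -4, 4, x]].

Expanding det(xI - A) along the first row:
det(xI - A) = + (x - 8)·det([[x - 10, 4, 6], [1, x - 6, -1], [-4, 4, x]]) - (1)·det([[4, 4, 6], [0, x - 6, -1], [4, 4, x]]) + (-2)·det([[4, x - 10, 6], [0, 1, -1], [4, -4, x]]) - (-2)·det([[4, x - 10, 4], [0, 1, x - 6], [4, -4, 4]]).

Evaluating gives χ_A(x) = x^4 - 24x^3 + 216x^2 - 864x + 1296 = (x - 6)^4.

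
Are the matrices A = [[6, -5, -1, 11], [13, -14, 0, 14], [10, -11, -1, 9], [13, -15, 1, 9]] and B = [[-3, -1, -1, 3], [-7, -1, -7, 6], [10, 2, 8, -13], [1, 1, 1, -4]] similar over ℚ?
Yes.

Two matrices over a field are similar if and only if they have the same invariant factors.

Both A and B have characteristic polynomial (x - 6)(x + 2)^3 and minimal polynomial (x - 6)(x + 2)^3. Computing further, both have invariant factors (x - 6)(x + 2)^3. Hence A and B are similar.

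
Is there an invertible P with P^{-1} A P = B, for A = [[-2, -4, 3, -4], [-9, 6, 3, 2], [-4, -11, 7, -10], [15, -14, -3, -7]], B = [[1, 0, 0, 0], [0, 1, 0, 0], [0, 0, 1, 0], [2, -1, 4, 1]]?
Both have characteristic polynomial (x - 1)^4, but the minimal polynomial of A is (x - 1)^3 while the minimal polynomial of B is (x - 1)^2. The minimal polynomial is a similarity invariant, so A and B are not similar.

No.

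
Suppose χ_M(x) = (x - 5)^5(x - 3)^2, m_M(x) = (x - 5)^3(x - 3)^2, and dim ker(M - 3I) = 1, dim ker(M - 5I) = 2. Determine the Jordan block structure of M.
λ = 3: algebraic multiplicity 2 (exponent in χ_M), largest block size 2 (exponent in m_M), 1 block (geometric multiplicity). This forces block sizes [2].
λ = 5: algebraic multiplicity 5 (exponent in χ_M), largest block size 3 (exponent in m_M), 2 blocks (geometric multiplicity). These force block sizes [3, 2].

Jordan blocks: (3, 2), (5, 3), (5, 2)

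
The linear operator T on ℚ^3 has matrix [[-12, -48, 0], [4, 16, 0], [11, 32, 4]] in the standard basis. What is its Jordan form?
The characteristic polynomial is det(xI - A) = x(x - 4)^2, so the eigenvalues are 0 (algebraic multiplicity 1), 4 (algebraic multiplicity 2).

For λ = 0: algebraic multiplicity 1 gives one 1×1 block.

For λ = 4: rank(A - 4I) = 2, rank((A - 4I)^2) = 1. The eigenspace has dimension 3 - 2 = 1, so there is 1 Jordan block; the rank sequence gives block sizes [2].

Assembling the blocks gives the Jordan form J above.

J = [[0, 0, 0], [0, 4, 1], [0, 0, 4]]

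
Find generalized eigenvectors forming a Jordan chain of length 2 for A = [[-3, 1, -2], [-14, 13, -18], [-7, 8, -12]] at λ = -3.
v_1 = [[0, -1, -1]]^T, v_2 = [[1, 2, 1]]^T

We seek v_1 ∈ ker((A + 3I)^2) \ ker(A + 3I), then set v_{i+1} = (A + 3I) v_i.

One such chain is v_1 = [[0, -1, -1]]^T, v_2 = [[1, 2, 1]]^T. Check: (A + 3I) v_2 = [[0, 0, 0]]^T = 0.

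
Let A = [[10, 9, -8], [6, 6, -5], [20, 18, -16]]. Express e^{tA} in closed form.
A has Jordan form J = [[0, 1, 0], [0, 0, 1], [0, 0, 0]] with A = PJP^{-1}, so e^{tA} = P e^{tJ} P^{-1}.

For a Jordan block J_k(λ), e^{tJ_k(λ)} = e^{λt} · (I + tN + t^2 N^2/2! + ... + t^{k-1} N^{k-1}/(k-1)!) where N is the nilpotent superdiagonal part.

Assembling the blocks and conjugating back gives the entries of e^{tA} as shown above.

e^{tA} = [[-3*t^2 + 10*t + 1, 9*t, t*(3*t - 16)/2], [2*t*(3 - t), 6*t + 1, t*(t - 5)], [2*t*(10 - 3*t), 18*t, 3*t^2 - 16*t + 1]]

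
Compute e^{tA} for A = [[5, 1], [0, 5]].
e^{tA} = [[e^{5*t}, t*e^{5*t}], [0, e^{5*t}]]

A has Jordan form J = [[5, 1], [0, 5]] with A = PJP^{-1}, so e^{tA} = P e^{tJ} P^{-1}.

For a Jordan block J_k(λ), e^{tJ_k(λ)} = e^{λt} · (I + tN + t^2 N^2/2! + ... + t^{k-1} N^{k-1}/(k-1)!) where N is the nilpotent superdiagonal part.

Assembling the blocks and conjugating back gives the entries of e^{tA} as shown above.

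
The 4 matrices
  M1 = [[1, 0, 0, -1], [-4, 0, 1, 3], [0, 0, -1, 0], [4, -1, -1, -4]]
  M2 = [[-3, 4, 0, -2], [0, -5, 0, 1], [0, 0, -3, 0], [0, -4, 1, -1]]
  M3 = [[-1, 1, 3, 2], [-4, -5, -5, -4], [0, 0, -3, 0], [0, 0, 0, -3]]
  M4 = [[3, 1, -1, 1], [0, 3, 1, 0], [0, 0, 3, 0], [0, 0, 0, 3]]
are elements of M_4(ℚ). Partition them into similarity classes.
3 classes: {M1}, {M2, M3}, {M4}

Characteristic polynomials: χ_{M1} = (x + 1)^4, χ_{M2} = (x + 3)^4, χ_{M3} = (x + 3)^4, χ_{M4} = (x - 3)^4.

{M1}: invariant factors x + 1, (x + 1)^3.

{M2, M3}: invariant factors x + 3, (x + 3)^3.

{M4}: invariant factors x - 3, (x - 3)^3.

Matrices are similar if and only if their invariant-factor lists agree; the partition into similarity classes is {M1}, {M2, M3}, {M4}.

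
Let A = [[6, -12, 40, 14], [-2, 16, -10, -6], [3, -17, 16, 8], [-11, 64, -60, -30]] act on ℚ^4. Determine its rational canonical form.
The invariant factors of A (the non-unit diagonal entries of the Smith normal form of xI - A over ℚ[x]) are x^2 - 4x - 2, x^2 - 4x - 2, each dividing the next. The characteristic polynomial is their product, (x^2 - 4x - 2)^2.

The rational canonical form is the block-diagonal matrix of companion matrices C(f_i):
R = [[0, 2, 0, 0], [1, 4, 0, 0], [0, 0, 0, 2], [0, 0, 1, 4]].

Note the characteristic polynomial does not split into linear factors over ℚ, so A has no Jordan form over ℚ; the rational canonical form exists over any field.

R = [[0, 2, 0, 0], [1, 4, 0, 0], [0, 0, 0, 2], [0, 0, 1, 4]]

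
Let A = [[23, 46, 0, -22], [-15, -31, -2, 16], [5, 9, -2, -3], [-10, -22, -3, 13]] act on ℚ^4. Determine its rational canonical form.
The invariant factors of A (the non-unit diagonal entries of the Smith normal form of xI - A over ℚ[x]) are (x - 3)(x^3 + 4x - 1), each dividing the next. The characteristic polynomial is their product, (x - 3)(x^3 + 4x - 1).

The rational canonical form is the block-diagonal matrix of companion matrices C(f_i):
R = [[0, 0, 0, -3], [1, 0, 0, 13], [0, 1, 0, -4], [0, 0, 1, 3]].

Note the characteristic polynomial does not split into linear factors over ℚ, so A has no Jordan form over ℚ; the rational canonical form exists over any field.

R = [[0, 0, 0, -3], [1, 0, 0, 13], [0, 1, 0, -4], [0, 0, 1, 3]]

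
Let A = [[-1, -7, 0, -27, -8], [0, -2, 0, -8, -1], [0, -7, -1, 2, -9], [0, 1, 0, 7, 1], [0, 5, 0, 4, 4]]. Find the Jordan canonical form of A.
J = [[-1, 1, 0, 0, 0], [0, -1, 0, 0, 0], [0, 0, -1, 0, 0], [0, 0, 0, 5, 1], [0, 0, 0, 0, 5]]

The characteristic polynomial is det(xI - A) = (x - 5)^2(x + 1)^3, so the eigenvalues are -1 (algebraic multiplicity 3), 5 (algebraic multiplicity 2).

For λ = -1: rank(A + I) = 3, rank((A + I)^2) = 2. The eigenspace has dimension 5 - 3 = 2, so there are 2 Jordan blocks; the rank sequence gives block sizes [2, 1].

For λ = 5: rank(A - 5I) = 4, rank((A - 5I)^2) = 3. The eigenspace has dimension 5 - 4 = 1, so there is 1 Jordan block; the rank sequence gives block sizes [2].

Assembling the blocks gives the Jordan form J above.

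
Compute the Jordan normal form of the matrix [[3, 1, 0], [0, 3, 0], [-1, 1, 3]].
The characteristic polynomial is det(xI - A) = (x - 3)^3, so the eigenvalues are 3 (algebraic multiplicity 3).

For λ = 3: rank(A - 3I) = 2, rank((A - 3I)^2) = 1, rank((A - 3I)^3) = 0. The eigenspace has dimension 3 - 2 = 1, so there is 1 Jordan block; the rank sequence gives block sizes [3].

Assembling the blocks gives the Jordan form J above.

J = [[3, 1, 0], [0, 3, 1], [0, 0, 3]]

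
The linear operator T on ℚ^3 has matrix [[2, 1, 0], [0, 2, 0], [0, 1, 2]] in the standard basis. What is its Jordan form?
J = [[2, 1, 0], [0, 2, 0], [0, 0, 2]]

The characteristic polynomial is det(xI - A) = (x - 2)^3, so the eigenvalues are 2 (algebraic multiplicity 3).

For λ = 2: rank(A - 2I) = 1, rank((A - 2I)^2) = 0. The eigenspace has dimension 3 - 1 = 2, so there are 2 Jordan blocks; the rank sequence gives block sizes [2, 1].

Assembling the blocks gives the Jordan form J above.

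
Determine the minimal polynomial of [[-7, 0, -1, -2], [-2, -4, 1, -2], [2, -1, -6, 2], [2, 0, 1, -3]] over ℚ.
m_A(x) = (x + 5)^3

The characteristic polynomial factors as (x + 5)^4. The minimal polynomial is ∏(x - λ)^{k_λ} where k_λ is the size of the largest Jordan block at λ.

For λ = -5: rank(A + 5I) = 2, and the largest Jordan block has size 3 (the smallest k with rank((A + 5I)^k) = rank((A + 5I)^(k+1))).

So m_A(x) = (x + 5)^3.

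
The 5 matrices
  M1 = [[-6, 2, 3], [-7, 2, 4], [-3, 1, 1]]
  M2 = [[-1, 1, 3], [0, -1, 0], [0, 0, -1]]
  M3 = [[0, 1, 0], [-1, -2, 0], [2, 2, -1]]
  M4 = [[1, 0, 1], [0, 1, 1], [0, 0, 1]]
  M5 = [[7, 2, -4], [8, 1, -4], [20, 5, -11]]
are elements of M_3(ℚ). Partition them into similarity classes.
3 classes: {M1}, {M2, M3, M5}, {M4}

Characteristic polynomials: χ_{M1} = (x + 1)^3, χ_{M2} = (x + 1)^3, χ_{M3} = (x + 1)^3, χ_{M4} = (x - 1)^3, χ_{M5} = (x + 1)^3.

{M1}: invariant factors (x + 1)^3.

{M2, M3, M5}: invariant factors x + 1, (x + 1)^2.

{M4}: invariant factors x - 1, (x - 1)^2.

Matrices are similar if and only if their invariant-factor lists agree; the partition into similarity classes is {M1}, {M2, M3, M5}, {M4}.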